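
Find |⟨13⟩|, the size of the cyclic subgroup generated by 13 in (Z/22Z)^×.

10

The order of 13 must divide φ(22) = φ(2)·φ(11) = 1·10 = 10 = 2 · 5.
Divisors of 10: 1, 2, 5, 10.
Compute 13^d (mod 22) for the divisors d until we hit 1:
13^1 ≡ 13 (mod 22)
13^2 ≡ 15 (mod 22)
13^5 ≡ 21 (mod 22)
13^10 ≡ 1 (mod 22) ✓
So ord_22(13) = 10.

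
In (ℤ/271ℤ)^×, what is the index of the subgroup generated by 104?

The order of 104 must divide φ(271) = 271 − 1 = 270 = 2 · 3^3 · 5.
Divisors of 270: 1, 2, 3, 5, 6, 9, 10, 15, 18, 27, 30, 45, 54, 90, 135, 270.
Test each divisor d:
104^1 ≡ 104 (mod 271)
104^2 ≡ 247 (mod 271)
104^3 ≡ 214 (mod 271)
104^5 ≡ 13 (mod 271)
104^6 ≡ 268 (mod 271)
104^9 ≡ 171 (mod 271)
104^10 ≡ 169 (mod 271)
104^15 ≡ 29 (mod 271)
104^18 ≡ 244 (mod 271)
104^27 ≡ 261 (mod 271)
104^30 ≡ 28 (mod 271)
104^45 ≡ 270 (mod 271)
104^54 ≡ 100 (mod 271)
104^90 ≡ 1 (mod 271) ✓
The order of 104 is 90, so the subgroup it generates has 90 elements.
The index is φ(271) / ord(104) = 270 / 90 = 3.

3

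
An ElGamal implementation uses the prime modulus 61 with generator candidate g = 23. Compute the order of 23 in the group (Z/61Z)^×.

20

Since 23 ∈ (Z/61Z)^×, its order divides φ(61) = 61 − 1 = 60 = 2^2 · 3 · 5.
Divisors of 60: 1, 2, 3, 4, 5, 6, 10, 12, 15, 20, 30, 60.
Compute 23^d (mod 61) for the divisors d until we hit 1:
23^1 ≡ 23
23^2 ≡ 41
23^3 ≡ 28
23^4 ≡ 34
23^5 ≡ 50
23^6 ≡ 52
23^10 ≡ 60
23^12 ≡ 20
23^15 ≡ 11
23^20 ≡ 1
Therefore the multiplicative order of 23 modulo 61 is 20.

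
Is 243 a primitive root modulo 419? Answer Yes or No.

No

φ(419) = 419 − 1 = 418 = 2 · 11 · 19.
An element g generates (Z/419Z)^× iff g^(418/q) ≢ 1 (mod 419) for each prime q ∈ {2, 11, 19}.
243^209 ≡ 1 (mod 419)  [q = 2: ≡ 1 ✗]
243^38 ≡ 169 (mod 419)  [q = 11: ≢ 1 ✓]
243^22 ≡ 343 (mod 419)  [q = 19: ≢ 1 ✓]
Since 243^209 ≡ 1, the order of 243 divides 209 < 418, so 243 is not a primitive root.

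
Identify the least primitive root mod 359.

φ(359) = 359 − 1 = 358 = 2 · 179.
g is a primitive root iff g^(358/q) ≢ 1 (mod 359) for each prime q ∈ {2, 179}.
g = 2: 2^179 ≡ 1 — hits 1, so not a primitive root.
g = 3: 3^179 ≡ 1 — hits 1, so not a primitive root.
g = 4: 4^179 ≡ 1 — hits 1, so not a primitive root.
g = 5: 5^179 ≡ 1 — hits 1, so not a primitive root.
g = 6: 6^179 ≡ 1 — hits 1, so not a primitive root.
g = 7: 7^179 ≡ 358; 7^2 ≡ 49 — none is 1, so 7 is a primitive root.
So 7 is the smallest generator of (Z/359Z)^×.

7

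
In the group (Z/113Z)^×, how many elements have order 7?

φ(113) = 113 − 1 = 112 = 2^4 · 7.
In a cyclic group of order 112, there are φ(d) elements of order d for each divisor d of 112, and zero for non-divisors.
7 | 112, and φ(7) = 7 − 1 = 6.

6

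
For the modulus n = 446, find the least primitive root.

3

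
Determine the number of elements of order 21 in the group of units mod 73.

0

φ(73) = 73 − 1 = 72 = 2^3 · 3^2.
In a cyclic group of order 72, there are φ(d) elements of order d for each divisor d of 72, and zero for non-divisors.
21 does not divide 72, so no element of (Z/73Z)^× has order 21.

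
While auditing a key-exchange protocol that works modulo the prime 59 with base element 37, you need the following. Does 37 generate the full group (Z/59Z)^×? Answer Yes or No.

φ(59) = 59 − 1 = 58 = 2 · 29.
It suffices to check that the order of 37 is not a proper divisor of 58: compute 37^(58/q) for q ∈ {2, 29}.
37^29 ≡ 58 (mod 59)  [q = 2: ≢ 1 ✓]
37^2 ≡ 12 (mod 59)  [q = 29: ≢ 1 ✓]
Every test exponent gives a nontrivial residue, hence 37 generates the full group.

Yes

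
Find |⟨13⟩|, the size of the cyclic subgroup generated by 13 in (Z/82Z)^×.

40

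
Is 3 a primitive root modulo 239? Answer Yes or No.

No

φ(239) = 239 − 1 = 238 = 2 · 7 · 17.
It suffices to check that the order of 3 is not a proper divisor of 238: compute 3^(238/q) for q ∈ {2, 7, 17}.
3^119 ≡ 1 (mod 239)  [q = 2: ≡ 1 ✗]
3^34 ≡ 44 (mod 239)  [q = 7: ≢ 1 ✓]
3^14 ≡ 101 (mod 239)  [q = 17: ≢ 1 ✓]
3^119 ≡ 1 shows ord(3) | 119, strictly less than φ(239); not a primitive root.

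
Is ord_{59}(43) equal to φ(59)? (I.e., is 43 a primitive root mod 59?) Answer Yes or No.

Yes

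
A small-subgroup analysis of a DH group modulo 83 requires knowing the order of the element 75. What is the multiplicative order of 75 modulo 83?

The order of 75 must divide φ(83) = 83 − 1 = 82 = 2 · 41.
Divisors of 82: 1, 2, 41, 82.
Test each divisor d:
75^1 ≡ 75 (mod 83)
75^2 ≡ 64 (mod 83)
75^41 ≡ 1 (mod 83) ✓
Hence ord(75) = 41.

41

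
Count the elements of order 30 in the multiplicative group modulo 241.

8

φ(241) = 241 − 1 = 240 = 2^4 · 3 · 5.
In a cyclic group of order 240, there are φ(d) elements of order d for each divisor d of 240, and zero for non-divisors.
30 = 2 · 3 · 5 divides 240, and φ(30) = 8.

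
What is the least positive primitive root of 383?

5

φ(383) = 383 − 1 = 382 = 2 · 191.
Test candidates g = 2, 3, … against the prime factors q ∈ {2, 191} of φ(383): g is a generator iff g^(382/q) ≢ 1 for every such q.
g = 2: 2^191 ≡ 1 — hits 1, so not a primitive root.
g = 3: 3^191 ≡ 1 — hits 1, so not a primitive root.
g = 4: 4^191 ≡ 1 — hits 1, so not a primitive root.
g = 5: 5^191 ≡ 382; 5^2 ≡ 25 — none is 1, so 5 is a primitive root.
So 5 is the smallest generator of (Z/383Z)^×.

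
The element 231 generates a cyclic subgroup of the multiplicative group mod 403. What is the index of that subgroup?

ord(231) | φ(403) = φ(13·31) = (13−1)·(31−1) = 12·30 = 360 = 2^3 · 3^2 · 5.
Divisors of 360: 1, 2, 3, 4, 5, 6, 8, 9, 10, 12, 15, 18, 20, 24, 30, 36, 40, 45, 60, 72, 90, 120, 180, 360.
Compute 231^d (mod 403) for the divisors d until we hit 1:
231^1 ≡ 231 (mod 403)
231^2 ≡ 165 (mod 403)
231^3 ≡ 233 (mod 403)
231^4 ≡ 224 (mod 403)
231^5 ≡ 160 (mod 403)
231^6 ≡ 287 (mod 403)
231^8 ≡ 204 (mod 403)
231^9 ≡ 376 (mod 403)
231^10 ≡ 211 (mod 403)
231^12 ≡ 157 (mod 403)
231^15 ≡ 311 (mod 403)
231^18 ≡ 326 (mod 403)
231^20 ≡ 191 (mod 403)
231^24 ≡ 66 (mod 403)
231^30 ≡ 1 (mod 403) ✓
Thus |⟨231⟩| = ord(231) = 30.
Index = |(Z/403Z)^×| / |⟨231⟩| = 360 / 30 = 12.

12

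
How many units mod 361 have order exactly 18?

φ(361) = φ(19^2) = 19·(19−1) = 342 = 2 · 3^2 · 19.
In a cyclic group of order 342, there are φ(d) elements of order d for each divisor d of 342, and zero for non-divisors.
18 = 2 · 3^2 divides 342, and φ(18) = 6.

6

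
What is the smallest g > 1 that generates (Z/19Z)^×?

φ(19) = 19 − 1 = 18 = 2 · 3^2.
g is a primitive root iff g^(18/q) ≢ 1 (mod 19) for each prime q ∈ {2, 3}.
g = 2: 2^9 ≡ 18; 2^6 ≡ 7 — none is 1, so 2 is a primitive root.
The smallest primitive root modulo 19 is 2.

2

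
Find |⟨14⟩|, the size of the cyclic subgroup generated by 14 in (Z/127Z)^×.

126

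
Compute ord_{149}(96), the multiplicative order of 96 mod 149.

37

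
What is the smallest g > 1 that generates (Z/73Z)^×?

φ(73) = 73 − 1 = 72 = 2^3 · 3^2.
Test candidates g = 2, 3, … against the prime factors q ∈ {2, 3} of φ(73): g is a generator iff g^(72/q) ≢ 1 for every such q.
g = 2: 2^36 ≡ 1 — hits 1, so not a primitive root.
g = 3: 3^36 ≡ 1 — hits 1, so not a primitive root.
g = 4: 4^36 ≡ 1 — hits 1, so not a primitive root.
g = 5: 5^36 ≡ 72; 5^24 ≡ 8 — none is 1, so 5 is a primitive root.
Hence the least primitive root of 73 is 5.

5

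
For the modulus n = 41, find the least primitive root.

φ(41) = 41 − 1 = 40 = 2^3 · 5.
Test candidates g = 2, 3, … against the prime factors q ∈ {2, 5} of φ(41): g is a generator iff g^(40/q) ≢ 1 for every such q.
g = 2: 2^20 ≡ 1 — hits 1, so not a primitive root.
g = 3: 3^20 ≡ 40; 3^8 ≡ 1 — hits 1, so not a primitive root.
g = 4: 4^20 ≡ 1 — hits 1, so not a primitive root.
g = 5: 5^20 ≡ 1 — hits 1, so not a primitive root.
g = 6: 6^20 ≡ 40; 6^8 ≡ 10 — none is 1, so 6 is a primitive root.
The smallest primitive root modulo 41 is 6.

6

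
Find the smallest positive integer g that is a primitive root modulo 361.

φ(361) = φ(19^2) = 19·(19−1) = 342 = 2 · 3^2 · 19.
g is a primitive root iff g^(342/q) ≢ 1 (mod 361) for each prime q ∈ {2, 3, 19}.
g = 2: 2^171 ≡ 360; 2^114 ≡ 292; 2^18 ≡ 58 — none is 1, so 2 is a primitive root.
The smallest primitive root modulo 361 is 2.

2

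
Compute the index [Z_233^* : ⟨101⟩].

2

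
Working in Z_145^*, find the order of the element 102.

28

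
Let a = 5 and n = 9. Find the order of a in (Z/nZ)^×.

Since 5 ∈ (Z/9Z)^×, its order divides φ(9) = φ(3^2) = 3·(3−1) = 6 = 2 · 3.
Divisors of 6: 1, 2, 3, 6.
Test each divisor d:
5^1 ≡ 5 (mod 9)
5^2 ≡ 7 (mod 9)
5^3 ≡ 8 (mod 9)
5^6 ≡ 1 (mod 9) ✓
Hence ord(5) = 6.

6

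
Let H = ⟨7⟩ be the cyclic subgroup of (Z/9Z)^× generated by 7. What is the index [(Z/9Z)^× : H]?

2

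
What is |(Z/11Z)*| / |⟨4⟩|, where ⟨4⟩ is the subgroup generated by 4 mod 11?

2

The order of 4 must divide φ(11) = 11 − 1 = 10 = 2 · 5.
Divisors of 10: 1, 2, 5, 10.
Evaluate successive powers at the divisors of 10:
4^1 ≡ 4 (mod 11)
4^2 ≡ 5 (mod 11)
4^5 ≡ 1 (mod 11) ✓
Thus |⟨4⟩| = ord(4) = 5.
The index is φ(11) / ord(4) = 10 / 5 = 2.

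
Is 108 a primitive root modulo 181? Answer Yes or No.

φ(181) = 181 − 1 = 180 = 2^2 · 3^2 · 5.
An element g generates (Z/181Z)^× iff g^(180/q) ≢ 1 (mod 181) for each prime q ∈ {2, 3, 5}.
108^90 ≡ 1 (mod 181)  [q = 2: ≡ 1 ✗]
108^60 ≡ 132 (mod 181)  [q = 3: ≢ 1 ✓]
108^36 ≡ 1 (mod 181)  [q = 5: ≡ 1 ✗]
Since 108^90 ≡ 1, the order of 108 divides 90 < 180, so 108 is not a primitive root.

No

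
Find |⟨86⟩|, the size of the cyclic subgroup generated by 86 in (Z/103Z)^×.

Since 86 ∈ (Z/103Z)^×, its order divides φ(103) = 103 − 1 = 102 = 2 · 3 · 17.
Divisors of 102: 1, 2, 3, 6, 17, 34, 51, 102.
Compute 86^d (mod 103) for the divisors d until we hit 1:
86^1 ≡ 86 (mod 103)
86^2 ≡ 83 (mod 103)
86^3 ≡ 31 (mod 103)
86^6 ≡ 34 (mod 103)
86^17 ≡ 57 (mod 103)
86^34 ≡ 56 (mod 103)
86^51 ≡ 102 (mod 103)
86^102 ≡ 1 (mod 103) ✓
Therefore the multiplicative order of 86 modulo 103 is 102.

102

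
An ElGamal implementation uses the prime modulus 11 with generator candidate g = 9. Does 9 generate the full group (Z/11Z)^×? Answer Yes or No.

φ(11) = 11 − 1 = 10 = 2 · 5.
An element g generates (Z/11Z)^× iff g^(10/q) ≢ 1 (mod 11) for each prime q ∈ {2, 5}.
9^5 ≡ 1 (mod 11)  [q = 2: ≡ 1 ✗]
9^2 ≡ 4 (mod 11)  [q = 5: ≢ 1 ✓]
The check at q = 2 fails, so 9 generates a proper subgroup.

No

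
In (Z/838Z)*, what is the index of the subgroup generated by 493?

ord(493) | φ(838) = φ(2)·φ(419) = 1·418 = 418 = 2 · 11 · 19.
Divisors of 418: 1, 2, 11, 19, 22, 38, 209, 418.
Test each divisor d:
493^1 ≡ 493 (mod 838)
493^2 ≡ 29 (mod 838)
493^11 ≡ 459 (mod 838)
493^19 ≡ 779 (mod 838)
493^22 ≡ 343 (mod 838)
493^38 ≡ 129 (mod 838)
493^209 ≡ 837 (mod 838)
493^418 ≡ 1 (mod 838) ✓
So ord_838(493) = 418, hence |⟨493⟩| = 418.
[(Z/838Z)^× : ⟨493⟩] = 418/418 = 1.

1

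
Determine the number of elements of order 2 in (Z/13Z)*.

1

φ(13) = 13 − 1 = 12 = 2^2 · 3.
(Z/13Z)^× is cyclic (|G| = 12); a cyclic group of order m has exactly φ(d) elements of each order d | m, and none otherwise.
2 | 12, and φ(2) = 2 − 1 = 1.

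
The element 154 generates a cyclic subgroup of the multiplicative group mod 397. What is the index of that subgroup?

4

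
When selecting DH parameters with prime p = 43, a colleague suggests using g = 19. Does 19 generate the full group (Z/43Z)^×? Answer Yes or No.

Yes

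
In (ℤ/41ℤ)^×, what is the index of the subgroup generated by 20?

2

By Lagrange's theorem, ord_41(20) divides φ(41) = 41 − 1 = 40 = 2^3 · 5.
Divisors of 40: 1, 2, 4, 5, 8, 10, 20, 40.
Compute 20^d (mod 41) for the divisors d until we hit 1:
20^1 ≡ 20
20^2 ≡ 31
20^4 ≡ 18
20^5 ≡ 32
20^8 ≡ 37
20^10 ≡ 40
20^20 ≡ 1
So ord_41(20) = 20, hence |⟨20⟩| = 20.
[(Z/41Z)^× : ⟨20⟩] = 40/20 = 2.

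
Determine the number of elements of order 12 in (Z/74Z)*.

φ(74) = φ(2)·φ(37) = 1·36 = 36 = 2^2 · 3^2.
Since (Z/74Z)^× is cyclic of order 36, the number of elements of order d is φ(d) when d | 36 and 0 otherwise.
12 = 2^2 · 3 divides 36, and φ(12) = 4.

4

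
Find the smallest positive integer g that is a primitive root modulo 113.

φ(113) = 113 − 1 = 112 = 2^4 · 7.
Test candidates g = 2, 3, … against the prime factors q ∈ {2, 7} of φ(113): g is a generator iff g^(112/q) ≢ 1 for every such q.
g = 2: 2^56 ≡ 1 — hits 1, so not a primitive root.
g = 3: 3^56 ≡ 112; 3^16 ≡ 49 — none is 1, so 3 is a primitive root.
The smallest primitive root modulo 113 is 3.

3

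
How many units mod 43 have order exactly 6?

2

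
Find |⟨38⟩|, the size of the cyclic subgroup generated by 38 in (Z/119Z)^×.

By Lagrange's theorem, ord_119(38) divides φ(119) = φ(7·17) = (7−1)·(17−1) = 6·16 = 96 = 2^5 · 3.
Divisors of 96: 1, 2, 3, 4, 6, 8, 12, 16, 24, 32, 48, 96.
Check 38^d mod 119 for each divisor in increasing order:
38^1 ≡ 38
38^2 ≡ 16
38^3 ≡ 13
38^4 ≡ 18
38^6 ≡ 50
38^8 ≡ 86
38^12 ≡ 1
The smallest such exponent is 12, so the order of 38 is 12.

12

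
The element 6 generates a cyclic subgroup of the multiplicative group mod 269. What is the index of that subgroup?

2

By Lagrange's theorem, ord_269(6) divides φ(269) = 269 − 1 = 268 = 2^2 · 67.
Divisors of 268: 1, 2, 4, 67, 134, 268.
Compute 6^d (mod 269) for the divisors d until we hit 1:
6^1 ≡ 6
6^2 ≡ 36
6^4 ≡ 220
6^67 ≡ 268
6^134 ≡ 1
So ord_269(6) = 134, hence |⟨6⟩| = 134.
Index = |(Z/269Z)^×| / |⟨6⟩| = 268 / 134 = 2.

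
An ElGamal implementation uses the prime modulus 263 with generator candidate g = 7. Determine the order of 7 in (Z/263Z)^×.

262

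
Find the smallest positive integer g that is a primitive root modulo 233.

φ(233) = 233 − 1 = 232 = 2^3 · 29.
Test candidates g = 2, 3, … against the prime factors q ∈ {2, 29} of φ(233): g is a generator iff g^(232/q) ≢ 1 for every such q.
g = 2: 2^116 ≡ 1 — hits 1, so not a primitive root.
g = 3: 3^116 ≡ 232; 3^8 ≡ 37 — none is 1, so 3 is a primitive root.
The smallest primitive root modulo 233 is 3.

3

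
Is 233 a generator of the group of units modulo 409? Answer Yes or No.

Yes

φ(409) = 409 − 1 = 408 = 2^3 · 3 · 17.
Test 233^(408/q) mod 409 for each prime factor q of 408:
233^204 ≡ 408 (mod 409)  [q = 2: ≢ 1 ✓]
233^136 ≡ 355 (mod 409)  [q = 3: ≢ 1 ✓]
233^24 ≡ 6 (mod 409)  [q = 17: ≢ 1 ✓]
Every test exponent gives a nontrivial residue, hence 233 generates the full group.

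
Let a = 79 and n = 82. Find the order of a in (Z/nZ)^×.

The order of 79 must divide φ(82) = φ(2)·φ(41) = 1·40 = 40 = 2^3 · 5.
Divisors of 40: 1, 2, 4, 5, 8, 10, 20, 40.
Check 79^d mod 82 for each divisor in increasing order:
79^1 ≡ 79 (mod 82)
79^2 ≡ 9 (mod 82)
79^4 ≡ 81 (mod 82)
79^5 ≡ 3 (mod 82)
79^8 ≡ 1 (mod 82) ✓
Therefore the multiplicative order of 79 modulo 82 is 8.

8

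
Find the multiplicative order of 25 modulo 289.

136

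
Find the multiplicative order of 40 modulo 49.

42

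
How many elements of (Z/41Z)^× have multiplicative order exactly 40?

16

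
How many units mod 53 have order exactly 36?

0

φ(53) = 53 − 1 = 52 = 2^2 · 13.
Since (Z/53Z)^× is cyclic of order 52, the number of elements of order d is φ(d) when d | 52 and 0 otherwise.
Here 52 is not a multiple of 36, so there are no elements of order 36.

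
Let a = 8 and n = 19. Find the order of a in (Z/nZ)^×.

By Lagrange's theorem, ord_19(8) divides φ(19) = 19 − 1 = 18 = 2 · 3^2.
Divisors of 18: 1, 2, 3, 6, 9, 18.
Evaluate successive powers at the divisors of 18:
8^1 ≡ 8
8^2 ≡ 7
8^3 ≡ 18
8^6 ≡ 1
The smallest such exponent is 6, so the order of 8 is 6.

6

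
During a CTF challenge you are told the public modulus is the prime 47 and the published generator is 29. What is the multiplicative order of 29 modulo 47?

46

ord(29) | φ(47) = 47 − 1 = 46 = 2 · 23.
Divisors of 46: 1, 2, 23, 46.
Check 29^d mod 47 for each divisor in increasing order:
29^1 ≡ 29 (mod 47)
29^2 ≡ 42 (mod 47)
29^23 ≡ 46 (mod 47)
29^46 ≡ 1 (mod 47) ✓
Therefore the multiplicative order of 29 modulo 47 is 46.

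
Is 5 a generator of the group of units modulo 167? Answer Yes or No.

Yes

φ(167) = 167 − 1 = 166 = 2 · 83.
It suffices to check that the order of 5 is not a proper divisor of 166: compute 5^(166/q) for q ∈ {2, 83}.
5^83 ≡ 166 (mod 167)  [q = 2: ≢ 1 ✓]
5^2 ≡ 25 (mod 167)  [q = 83: ≢ 1 ✓]
All checks pass, so 5 has order 166 and is a primitive root modulo 167.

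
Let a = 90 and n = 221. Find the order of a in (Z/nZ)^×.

By Lagrange's theorem, ord_221(90) divides φ(221) = φ(13·17) = (13−1)·(17−1) = 12·16 = 192 = 2^6 · 3.
Divisors of 192: 1, 2, 3, 4, 6, 8, 12, 16, 24, 32, 48, 64, 96, 192.
Check 90^d mod 221 for each divisor in increasing order:
90^1 ≡ 90
90^2 ≡ 144
90^3 ≡ 142
90^4 ≡ 183
90^6 ≡ 53
90^8 ≡ 118
90^12 ≡ 157
90^16 ≡ 1
The smallest such exponent is 16, so the order of 90 is 16.

16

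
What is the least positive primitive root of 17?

φ(17) = 17 − 1 = 16 = 2^4.
Test candidates g = 2, 3, … against the prime factors q ∈ {2} of φ(17): g is a generator iff g^(16/q) ≢ 1 for every such q.
g = 2: 2^8 ≡ 1 — hits 1, so not a primitive root.
g = 3: 3^8 ≡ 16 — none is 1, so 3 is a primitive root.
The smallest primitive root modulo 17 is 3.

3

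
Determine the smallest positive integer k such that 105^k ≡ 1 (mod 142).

14

The order of 105 must divide φ(142) = φ(2)·φ(71) = 1·70 = 70 = 2 · 5 · 7.
Divisors of 70: 1, 2, 5, 7, 10, 14, 35, 70.
Compute 105^d (mod 142) for the divisors d until we hit 1:
105^1 ≡ 105 (mod 142)
105^2 ≡ 91 (mod 142)
105^5 ≡ 39 (mod 142)
105^7 ≡ 141 (mod 142)
105^10 ≡ 101 (mod 142)
105^14 ≡ 1 (mod 142) ✓
Hence ord(105) = 14.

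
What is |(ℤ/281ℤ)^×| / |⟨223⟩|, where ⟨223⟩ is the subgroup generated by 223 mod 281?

4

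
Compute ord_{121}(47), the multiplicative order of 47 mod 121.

Since 47 ∈ (Z/121Z)^×, its order divides φ(121) = φ(11^2) = 11·(11−1) = 110 = 2 · 5 · 11.
Divisors of 110: 1, 2, 5, 10, 11, 22, 55, 110.
Compute 47^d (mod 121) for the divisors d until we hit 1:
47^1 ≡ 47 (mod 121)
47^2 ≡ 31 (mod 121)
47^5 ≡ 34 (mod 121)
47^10 ≡ 67 (mod 121)
47^11 ≡ 3 (mod 121)
47^22 ≡ 9 (mod 121)
47^55 ≡ 1 (mod 121) ✓
Therefore the multiplicative order of 47 modulo 121 is 55.

55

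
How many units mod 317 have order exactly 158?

φ(317) = 317 − 1 = 316 = 2^2 · 79.
In a cyclic group of order 316, there are φ(d) elements of order d for each divisor d of 316, and zero for non-divisors.
158 = 2 · 79 divides 316, and φ(158) = 78.

78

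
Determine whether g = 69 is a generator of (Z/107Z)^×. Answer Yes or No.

No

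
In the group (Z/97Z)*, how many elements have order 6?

2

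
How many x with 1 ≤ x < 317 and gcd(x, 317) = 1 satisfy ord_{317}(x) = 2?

φ(317) = 317 − 1 = 316 = 2^2 · 79.
In a cyclic group of order 316, there are φ(d) elements of order d for each divisor d of 316, and zero for non-divisors.
2 | 316, and φ(2) = 2 − 1 = 1.

1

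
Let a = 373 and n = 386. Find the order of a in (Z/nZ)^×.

64

By Lagrange's theorem, ord_386(373) divides φ(386) = φ(2)·φ(193) = 1·192 = 192 = 2^6 · 3.
Divisors of 192: 1, 2, 3, 4, 6, 8, 12, 16, 24, 32, 48, 64, 96, 192.
Check 373^d mod 386 for each divisor in increasing order:
373^1 ≡ 373 (mod 386)
373^2 ≡ 169 (mod 386)
373^3 ≡ 119 (mod 386)
373^4 ≡ 383 (mod 386)
373^6 ≡ 265 (mod 386)
373^8 ≡ 9 (mod 386)
373^12 ≡ 359 (mod 386)
373^16 ≡ 81 (mod 386)
373^24 ≡ 343 (mod 386)
373^32 ≡ 385 (mod 386)
373^48 ≡ 305 (mod 386)
373^64 ≡ 1 (mod 386) ✓
Hence ord(373) = 64.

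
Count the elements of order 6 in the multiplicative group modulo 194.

φ(194) = φ(2)·φ(97) = 1·96 = 96 = 2^5 · 3.
In a cyclic group of order 96, there are φ(d) elements of order d for each divisor d of 96, and zero for non-divisors.
6 = 2 · 3 divides 96, and φ(6) = 2.

2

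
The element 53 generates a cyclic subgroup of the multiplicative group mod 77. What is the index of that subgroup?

4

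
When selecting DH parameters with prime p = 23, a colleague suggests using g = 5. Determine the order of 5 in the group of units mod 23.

By Lagrange's theorem, ord_23(5) divides φ(23) = 23 − 1 = 22 = 2 · 11.
Divisors of 22: 1, 2, 11, 22.
Evaluate successive powers at the divisors of 22:
5^1 ≡ 5
5^2 ≡ 2
5^11 ≡ 22
5^22 ≡ 1
Therefore the multiplicative order of 5 modulo 23 is 22.

22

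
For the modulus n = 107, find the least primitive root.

φ(107) = 107 − 1 = 106 = 2 · 53.
Test candidates g = 2, 3, … against the prime factors q ∈ {2, 53} of φ(107): g is a generator iff g^(106/q) ≢ 1 for every such q.
g = 2: 2^53 ≡ 106; 2^2 ≡ 4 — none is 1, so 2 is a primitive root.
Hence the least primitive root of 107 is 2.

2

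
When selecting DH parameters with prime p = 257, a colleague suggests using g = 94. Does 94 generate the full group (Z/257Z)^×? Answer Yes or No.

Yes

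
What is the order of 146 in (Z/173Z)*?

172

By Lagrange's theorem, ord_173(146) divides φ(173) = 173 − 1 = 172 = 2^2 · 43.
Divisors of 172: 1, 2, 4, 43, 86, 172.
Test each divisor d:
146^1 ≡ 146
146^2 ≡ 37
146^4 ≡ 158
146^43 ≡ 93
146^86 ≡ 172
146^172 ≡ 1
The smallest such exponent is 172, so the order of 146 is 172.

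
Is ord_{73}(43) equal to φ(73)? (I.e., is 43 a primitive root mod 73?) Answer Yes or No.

No

φ(73) = 73 − 1 = 72 = 2^3 · 3^2.
It suffices to check that the order of 43 is not a proper divisor of 72: compute 43^(72/q) for q ∈ {2, 3}.
43^36 ≡ 72 (mod 73)  [q = 2: ≢ 1 ✓]
43^24 ≡ 1 (mod 73)  [q = 3: ≡ 1 ✗]
Since 43^24 ≡ 1, the order of 43 divides 24 < 72, so 43 is not a primitive root.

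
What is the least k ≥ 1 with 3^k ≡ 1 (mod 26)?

3

The order of 3 must divide φ(26) = φ(2)·φ(13) = 1·12 = 12 = 2^2 · 3.
Divisors of 12: 1, 2, 3, 4, 6, 12.
Compute 3^d (mod 26) for the divisors d until we hit 1:
3^1 ≡ 3
3^2 ≡ 9
3^3 ≡ 1
Therefore the multiplicative order of 3 modulo 26 is 3.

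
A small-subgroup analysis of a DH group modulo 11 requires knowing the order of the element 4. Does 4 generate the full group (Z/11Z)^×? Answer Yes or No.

No

φ(11) = 11 − 1 = 10 = 2 · 5.
Test 4^(10/q) mod 11 for each prime factor q of 10:
4^5 ≡ 1 (mod 11)  [q = 2: ≡ 1 ✗]
4^2 ≡ 5 (mod 11)  [q = 5: ≢ 1 ✓]
4^5 ≡ 1 shows ord(4) | 5, strictly less than φ(11); not a primitive root.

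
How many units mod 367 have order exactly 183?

120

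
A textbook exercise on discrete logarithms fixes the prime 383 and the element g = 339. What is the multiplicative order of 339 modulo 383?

By Lagrange's theorem, ord_383(339) divides φ(383) = 383 − 1 = 382 = 2 · 191.
Divisors of 382: 1, 2, 191, 382.
Evaluate successive powers at the divisors of 382:
339^1 ≡ 339 (mod 383)
339^2 ≡ 21 (mod 383)
339^191 ≡ 1 (mod 383) ✓
Therefore the multiplicative order of 339 modulo 383 is 191.

191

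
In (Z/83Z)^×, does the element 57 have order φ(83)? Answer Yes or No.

Yes

φ(83) = 83 − 1 = 82 = 2 · 41.
It suffices to check that the order of 57 is not a proper divisor of 82: compute 57^(82/q) for q ∈ {2, 41}.
57^41 ≡ 82 (mod 83)  [q = 2: ≢ 1 ✓]
57^2 ≡ 12 (mod 83)  [q = 41: ≢ 1 ✓]
Every test exponent gives a nontrivial residue, hence 57 generates the full group.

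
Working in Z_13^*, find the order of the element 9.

3

By Lagrange's theorem, ord_13(9) divides φ(13) = 13 − 1 = 12 = 2^2 · 3.
Divisors of 12: 1, 2, 3, 4, 6, 12.
Test each divisor d:
9^1 ≡ 9 (mod 13)
9^2 ≡ 3 (mod 13)
9^3 ≡ 1 (mod 13) ✓
Therefore the multiplicative order of 9 modulo 13 is 3.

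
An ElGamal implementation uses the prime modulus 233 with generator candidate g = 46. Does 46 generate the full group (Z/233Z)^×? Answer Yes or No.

No

φ(233) = 233 − 1 = 232 = 2^3 · 29.
46 is a primitive root mod 233 iff 46^(φ(233)/q) ≢ 1 for every prime q | φ(233), i.e. q ∈ {2, 29}.
46^116 ≡ 1 (mod 233)  [q = 2: ≡ 1 ✗]
46^8 ≡ 74 (mod 233)  [q = 29: ≢ 1 ✓]
46^116 ≡ 1 shows ord(46) | 116, strictly less than φ(233); not a primitive root.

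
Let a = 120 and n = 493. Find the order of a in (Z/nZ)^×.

14

ord(120) | φ(493) = φ(17·29) = (17−1)·(29−1) = 16·28 = 448 = 2^6 · 7.
Divisors of 448: 1, 2, 4, 7, 8, 14, 16, 28, 32, 56, 64, 112, 224, 448.
Check 120^d mod 493 for each divisor in increasing order:
120^1 ≡ 120 (mod 493)
120^2 ≡ 103 (mod 493)
120^4 ≡ 256 (mod 493)
120^7 ≡ 86 (mod 493)
120^8 ≡ 460 (mod 493)
120^14 ≡ 1 (mod 493) ✓
So ord_493(120) = 14.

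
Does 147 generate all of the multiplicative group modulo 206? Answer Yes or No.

φ(206) = φ(2)·φ(103) = 1·102 = 102 = 2 · 3 · 17.
147 is a primitive root mod 206 iff 147^(φ(206)/q) ≢ 1 for every prime q | φ(206), i.e. q ∈ {2, 3, 17}.
147^51 ≡ 205 (mod 206)  [q = 2: ≢ 1 ✓]
147^34 ≡ 149 (mod 206)  [q = 3: ≢ 1 ✓]
147^6 ≡ 9 (mod 206)  [q = 17: ≢ 1 ✓]
Every test exponent gives a nontrivial residue, hence 147 generates the full group.

Yes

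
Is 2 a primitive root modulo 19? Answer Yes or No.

φ(19) = 19 − 1 = 18 = 2 · 3^2.
Test 2^(18/q) mod 19 for each prime factor q of 18:
2^9 ≡ 18 (mod 19)  [q = 2: ≢ 1 ✓]
2^6 ≡ 7 (mod 19)  [q = 3: ≢ 1 ✓]
All checks pass, so 2 has order 18 and is a primitive root modulo 19.

Yes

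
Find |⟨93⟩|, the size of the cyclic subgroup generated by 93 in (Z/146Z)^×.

By Lagrange's theorem, ord_146(93) divides φ(146) = φ(2)·φ(73) = 1·72 = 72 = 2^3 · 3^2.
Divisors of 72: 1, 2, 3, 4, 6, 8, 9, 12, 18, 24, 36, 72.
Compute 93^d (mod 146) for the divisors d until we hit 1:
93^1 ≡ 93 (mod 146)
93^2 ≡ 35 (mod 146)
93^3 ≡ 43 (mod 146)
93^4 ≡ 57 (mod 146)
93^6 ≡ 97 (mod 146)
93^8 ≡ 37 (mod 146)
93^9 ≡ 83 (mod 146)
93^12 ≡ 65 (mod 146)
93^18 ≡ 27 (mod 146)
93^24 ≡ 137 (mod 146)
93^36 ≡ 145 (mod 146)
93^72 ≡ 1 (mod 146) ✓
The smallest such exponent is 72, so the order of 93 is 72.

72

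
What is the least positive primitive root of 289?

φ(289) = φ(17^2) = 17·(17−1) = 272 = 2^4 · 17.
Test candidates g = 2, 3, … against the prime factors q ∈ {2, 17} of φ(289): g is a generator iff g^(272/q) ≢ 1 for every such q.
g = 2: 2^136 ≡ 1 — hits 1, so not a primitive root.
g = 3: 3^136 ≡ 288; 3^16 ≡ 171 — none is 1, so 3 is a primitive root.
So 3 is the smallest generator of (Z/289Z)^×.

3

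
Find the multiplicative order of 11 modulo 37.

6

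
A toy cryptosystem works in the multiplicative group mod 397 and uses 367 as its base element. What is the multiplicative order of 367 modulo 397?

33

By Lagrange's theorem, ord_397(367) divides φ(397) = 397 − 1 = 396 = 2^2 · 3^2 · 11.
Divisors of 396: 1, 2, 3, 4, 6, 9, 11, 12, 18, 22, 33, 36, 44, 66, 99, 132, 198, 396.
Evaluate successive powers at the divisors of 396:
367^1 ≡ 367 (mod 397)
367^2 ≡ 106 (mod 397)
367^3 ≡ 393 (mod 397)
367^4 ≡ 120 (mod 397)
367^6 ≡ 16 (mod 397)
367^9 ≡ 333 (mod 397)
367^11 ≡ 362 (mod 397)
367^12 ≡ 256 (mod 397)
367^18 ≡ 126 (mod 397)
367^22 ≡ 34 (mod 397)
367^33 ≡ 1 (mod 397) ✓
Therefore the multiplicative order of 367 modulo 397 is 33.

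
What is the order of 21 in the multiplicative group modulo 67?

By Lagrange's theorem, ord_67(21) divides φ(67) = 67 − 1 = 66 = 2 · 3 · 11.
Divisors of 66: 1, 2, 3, 6, 11, 22, 33, 66.
Test each divisor d:
21^1 ≡ 21
21^2 ≡ 39
21^3 ≡ 15
21^6 ≡ 24
21^11 ≡ 37
21^22 ≡ 29
21^33 ≡ 1
Therefore the multiplicative order of 21 modulo 67 is 33.

33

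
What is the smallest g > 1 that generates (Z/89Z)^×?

3

φ(89) = 89 − 1 = 88 = 2^3 · 11.
Test candidates g = 2, 3, … against the prime factors q ∈ {2, 11} of φ(89): g is a generator iff g^(88/q) ≢ 1 for every such q.
g = 2: 2^44 ≡ 1 — hits 1, so not a primitive root.
g = 3: 3^44 ≡ 88; 3^8 ≡ 64 — none is 1, so 3 is a primitive root.
The smallest primitive root modulo 89 is 3.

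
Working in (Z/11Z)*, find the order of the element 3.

5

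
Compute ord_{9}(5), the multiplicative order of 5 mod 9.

6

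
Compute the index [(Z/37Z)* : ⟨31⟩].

9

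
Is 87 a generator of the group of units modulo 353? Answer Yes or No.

φ(353) = 353 − 1 = 352 = 2^5 · 11.
An element g generates (Z/353Z)^× iff g^(352/q) ≢ 1 (mod 353) for each prime q ∈ {2, 11}.
87^176 ≡ 352 (mod 353)  [q = 2: ≢ 1 ✓]
87^32 ≡ 131 (mod 353)  [q = 11: ≢ 1 ✓]
None equal 1, so ord_353(87) = 352: 87 is a primitive root.

Yes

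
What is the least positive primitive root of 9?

2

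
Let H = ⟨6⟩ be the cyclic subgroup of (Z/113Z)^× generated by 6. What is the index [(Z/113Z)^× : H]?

Since 6 ∈ (Z/113Z)^×, its order divides φ(113) = 113 − 1 = 112 = 2^4 · 7.
Divisors of 112: 1, 2, 4, 7, 8, 14, 16, 28, 56, 112.
Check 6^d mod 113 for each divisor in increasing order:
6^1 ≡ 6 (mod 113)
6^2 ≡ 36 (mod 113)
6^4 ≡ 53 (mod 113)
6^7 ≡ 35 (mod 113)
6^8 ≡ 97 (mod 113)
6^14 ≡ 95 (mod 113)
6^16 ≡ 30 (mod 113)
6^28 ≡ 98 (mod 113)
6^56 ≡ 112 (mod 113)
6^112 ≡ 1 (mod 113) ✓
So ord_113(6) = 112, hence |⟨6⟩| = 112.
Index = |(Z/113Z)^×| / |⟨6⟩| = 112 / 112 = 1.

1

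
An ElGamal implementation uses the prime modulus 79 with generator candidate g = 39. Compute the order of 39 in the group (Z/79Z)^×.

By Lagrange's theorem, ord_79(39) divides φ(79) = 79 − 1 = 78 = 2 · 3 · 13.
Divisors of 78: 1, 2, 3, 6, 13, 26, 39, 78.
Check 39^d mod 79 for each divisor in increasing order:
39^1 ≡ 39 (mod 79)
39^2 ≡ 20 (mod 79)
39^3 ≡ 69 (mod 79)
39^6 ≡ 21 (mod 79)
39^13 ≡ 56 (mod 79)
39^26 ≡ 55 (mod 79)
39^39 ≡ 78 (mod 79)
39^78 ≡ 1 (mod 79) ✓
Hence ord(39) = 78.

78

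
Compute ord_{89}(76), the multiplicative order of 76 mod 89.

88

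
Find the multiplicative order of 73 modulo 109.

27

By Lagrange's theorem, ord_109(73) divides φ(109) = 109 − 1 = 108 = 2^2 · 3^3.
Divisors of 108: 1, 2, 3, 4, 6, 9, 12, 18, 27, 36, 54, 108.
Check 73^d mod 109 for each divisor in increasing order:
73^1 ≡ 73
73^2 ≡ 97
73^3 ≡ 105
73^4 ≡ 35
73^6 ≡ 16
73^9 ≡ 45
73^12 ≡ 38
73^18 ≡ 63
73^27 ≡ 1
So ord_109(73) = 27.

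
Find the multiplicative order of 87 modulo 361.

ord(87) | φ(361) = φ(19^2) = 19·(19−1) = 342 = 2 · 3^2 · 19.
Divisors of 342: 1, 2, 3, 6, 9, 18, 19, 38, 57, 114, 171, 342.
Compute 87^d (mod 361) for the divisors d until we hit 1:
87^1 ≡ 87 (mod 361)
87^2 ≡ 349 (mod 361)
87^3 ≡ 39 (mod 361)
87^6 ≡ 77 (mod 361)
87^9 ≡ 115 (mod 361)
87^18 ≡ 229 (mod 361)
87^19 ≡ 68 (mod 361)
87^38 ≡ 292 (mod 361)
87^57 ≡ 1 (mod 361) ✓
Hence ord(87) = 57.

57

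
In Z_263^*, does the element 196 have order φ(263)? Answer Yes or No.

No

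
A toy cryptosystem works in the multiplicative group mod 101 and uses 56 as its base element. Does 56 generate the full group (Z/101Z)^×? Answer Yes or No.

φ(101) = 101 − 1 = 100 = 2^2 · 5^2.
It suffices to check that the order of 56 is not a proper divisor of 100: compute 56^(100/q) for q ∈ {2, 5}.
56^50 ≡ 1 (mod 101)  [q = 2: ≡ 1 ✗]
56^20 ≡ 36 (mod 101)  [q = 5: ≢ 1 ✓]
56^50 ≡ 1 shows ord(56) | 50, strictly less than φ(101); not a primitive root.

No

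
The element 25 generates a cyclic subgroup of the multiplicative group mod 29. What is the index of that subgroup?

4

By Lagrange's theorem, ord_29(25) divides φ(29) = 29 − 1 = 28 = 2^2 · 7.
Divisors of 28: 1, 2, 4, 7, 14, 28.
Evaluate successive powers at the divisors of 28:
25^1 ≡ 25 (mod 29)
25^2 ≡ 16 (mod 29)
25^4 ≡ 24 (mod 29)
25^7 ≡ 1 (mod 29) ✓
So ord_29(25) = 7, hence |⟨25⟩| = 7.
The index is φ(29) / ord(25) = 28 / 7 = 4.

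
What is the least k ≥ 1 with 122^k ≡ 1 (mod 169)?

52

By Lagrange's theorem, ord_169(122) divides φ(169) = φ(13^2) = 13·(13−1) = 156 = 2^2 · 3 · 13.
Divisors of 156: 1, 2, 3, 4, 6, 12, 13, 26, 39, 52, 78, 156.
Compute 122^d (mod 169) for the divisors d until we hit 1:
122^1 ≡ 122 (mod 169)
122^2 ≡ 12 (mod 169)
122^3 ≡ 112 (mod 169)
122^4 ≡ 144 (mod 169)
122^6 ≡ 38 (mod 169)
122^12 ≡ 92 (mod 169)
122^13 ≡ 70 (mod 169)
122^26 ≡ 168 (mod 169)
122^39 ≡ 99 (mod 169)
122^52 ≡ 1 (mod 169) ✓
Hence ord(122) = 52.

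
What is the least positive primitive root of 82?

φ(82) = φ(2)·φ(41) = 1·40 = 40 = 2^3 · 5.
g is a primitive root iff g^(40/q) ≢ 1 (mod 82) for each prime q ∈ {2, 5}.
g = 2: gcd(2, 82) = 2 > 1, not a unit — skip.
g = 3: 3^20 ≡ 81; 3^8 ≡ 1 — hits 1, so not a primitive root.
g = 4: gcd(4, 82) = 2 > 1, not a unit — skip.
g = 5: 5^20 ≡ 1 — hits 1, so not a primitive root.
g = 6: gcd(6, 82) = 2 > 1, not a unit — skip.
g = 7: 7^20 ≡ 81; 7^8 ≡ 37 — none is 1, so 7 is a primitive root.
Hence the least primitive root of 82 is 7.

7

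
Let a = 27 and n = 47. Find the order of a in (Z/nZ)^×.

23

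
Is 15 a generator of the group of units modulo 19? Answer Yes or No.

Yes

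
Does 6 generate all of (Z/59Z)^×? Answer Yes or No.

φ(59) = 59 − 1 = 58 = 2 · 29.
An element g generates (Z/59Z)^× iff g^(58/q) ≢ 1 (mod 59) for each prime q ∈ {2, 29}.
6^29 ≡ 58 (mod 59)  [q = 2: ≢ 1 ✓]
6^2 ≡ 36 (mod 59)  [q = 29: ≢ 1 ✓]
All checks pass, so 6 has order 58 and is a primitive root modulo 59.

Yes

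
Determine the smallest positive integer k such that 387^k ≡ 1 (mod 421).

60

The order of 387 must divide φ(421) = 421 − 1 = 420 = 2^2 · 3 · 5 · 7.
Divisors of 420: 1, 2, 3, 4, 5, 6, 7, 10, 12, 14, 15, 20, 21, 28, 30, 35, 42, 60, 70, 84, 105, 140, 210, 420.
Check 387^d mod 421 for each divisor in increasing order:
387^1 ≡ 387
387^2 ≡ 314
387^3 ≡ 270
387^4 ≡ 82
387^5 ≡ 159
387^6 ≡ 67
387^7 ≡ 248
387^10 ≡ 21
387^12 ≡ 279
387^14 ≡ 38
387^15 ≡ 392
387^20 ≡ 20
387^21 ≡ 162
387^28 ≡ 181
387^30 ≡ 420
387^35 ≡ 262
387^42 ≡ 142
387^60 ≡ 1
The smallest such exponent is 60, so the order of 387 is 60.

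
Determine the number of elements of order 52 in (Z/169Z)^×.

φ(169) = φ(13^2) = 13·(13−1) = 156 = 2^2 · 3 · 13.
Since (Z/169Z)^× is cyclic of order 156, the number of elements of order d is φ(d) when d | 156 and 0 otherwise.
52 = 2^2 · 13 divides 156, and φ(52) = 24.

24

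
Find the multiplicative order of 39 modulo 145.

28

ord(39) | φ(145) = φ(5·29) = (5−1)·(29−1) = 4·28 = 112 = 2^4 · 7.
Divisors of 112: 1, 2, 4, 7, 8, 14, 16, 28, 56, 112.
Compute 39^d (mod 145) for the divisors d until we hit 1:
39^1 ≡ 39 (mod 145)
39^2 ≡ 71 (mod 145)
39^4 ≡ 111 (mod 145)
39^7 ≡ 104 (mod 145)
39^8 ≡ 141 (mod 145)
39^14 ≡ 86 (mod 145)
39^16 ≡ 16 (mod 145)
39^28 ≡ 1 (mod 145) ✓
Therefore the multiplicative order of 39 modulo 145 is 28.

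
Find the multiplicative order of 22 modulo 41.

The order of 22 must divide φ(41) = 41 − 1 = 40 = 2^3 · 5.
Divisors of 40: 1, 2, 4, 5, 8, 10, 20, 40.
Check 22^d mod 41 for each divisor in increasing order:
22^1 ≡ 22
22^2 ≡ 33
22^4 ≡ 23
22^5 ≡ 14
22^8 ≡ 37
22^10 ≡ 32
22^20 ≡ 40
22^40 ≡ 1
So ord_41(22) = 40.

40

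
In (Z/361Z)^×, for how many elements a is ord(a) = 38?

18

φ(361) = φ(19^2) = 19·(19−1) = 342 = 2 · 3^2 · 19.
Since (Z/361Z)^× is cyclic of order 342, the number of elements of order d is φ(d) when d | 342 and 0 otherwise.
38 = 2 · 19 divides 342, and φ(38) = 18.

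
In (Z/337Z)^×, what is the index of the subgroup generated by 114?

The order of 114 must divide φ(337) = 337 − 1 = 336 = 2^4 · 3 · 7.
Divisors of 336: 1, 2, 3, 4, 6, 7, 8, 12, 14, 16, 21, 24, 28, 42, 48, 56, 84, 112, 168, 336.
Compute 114^d (mod 337) for the divisors d until we hit 1:
114^1 ≡ 114
114^2 ≡ 190
114^3 ≡ 92
114^4 ≡ 41
114^6 ≡ 39
114^7 ≡ 65
114^8 ≡ 333
114^12 ≡ 173
114^14 ≡ 181
114^16 ≡ 16
114^21 ≡ 307
114^24 ≡ 273
114^28 ≡ 72
114^42 ≡ 226
114^48 ≡ 52
114^56 ≡ 129
114^84 ≡ 189
114^112 ≡ 128
114^168 ≡ 336
114^336 ≡ 1
So ord_337(114) = 336, hence |⟨114⟩| = 336.
[(Z/337Z)^× : ⟨114⟩] = 336/336 = 1.

1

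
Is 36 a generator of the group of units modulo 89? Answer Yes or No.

No

φ(89) = 89 − 1 = 88 = 2^3 · 11.
An element g generates (Z/89Z)^× iff g^(88/q) ≢ 1 (mod 89) for each prime q ∈ {2, 11}.
36^44 ≡ 1 (mod 89)  [q = 2: ≡ 1 ✗]
36^8 ≡ 64 (mod 89)  [q = 11: ≢ 1 ✓]
Since 36^44 ≡ 1, the order of 36 divides 44 < 88, so 36 is not a primitive root.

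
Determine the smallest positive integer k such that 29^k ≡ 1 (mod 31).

10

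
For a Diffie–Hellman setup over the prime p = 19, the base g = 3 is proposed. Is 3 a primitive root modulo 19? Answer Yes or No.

Yes

φ(19) = 19 − 1 = 18 = 2 · 3^2.
An element g generates (Z/19Z)^× iff g^(18/q) ≢ 1 (mod 19) for each prime q ∈ {2, 3}.
3^9 ≡ 18 (mod 19)  [q = 2: ≢ 1 ✓]
3^6 ≡ 7 (mod 19)  [q = 3: ≢ 1 ✓]
All checks pass, so 3 has order 18 and is a primitive root modulo 19.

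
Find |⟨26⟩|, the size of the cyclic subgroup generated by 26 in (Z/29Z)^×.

ord(26) | φ(29) = 29 − 1 = 28 = 2^2 · 7.
Divisors of 28: 1, 2, 4, 7, 14, 28.
Check 26^d mod 29 for each divisor in increasing order:
26^1 ≡ 26 (mod 29)
26^2 ≡ 9 (mod 29)
26^4 ≡ 23 (mod 29)
26^7 ≡ 17 (mod 29)
26^14 ≡ 28 (mod 29)
26^28 ≡ 1 (mod 29) ✓
Therefore the multiplicative order of 26 modulo 29 is 28.

28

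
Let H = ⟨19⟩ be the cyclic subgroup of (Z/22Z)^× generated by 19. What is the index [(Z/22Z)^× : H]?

1

By Lagrange's theorem, ord_22(19) divides φ(22) = φ(2)·φ(11) = 1·10 = 10 = 2 · 5.
Divisors of 10: 1, 2, 5, 10.
Evaluate successive powers at the divisors of 10:
19^1 ≡ 19 (mod 22)
19^2 ≡ 9 (mod 22)
19^5 ≡ 21 (mod 22)
19^10 ≡ 1 (mod 22) ✓
The order of 19 is 10, so the subgroup it generates has 10 elements.
The index is φ(22) / ord(19) = 10 / 10 = 1.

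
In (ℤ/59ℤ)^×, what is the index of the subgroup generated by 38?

1

Since 38 ∈ (Z/59Z)^×, its order divides φ(59) = 59 − 1 = 58 = 2 · 29.
Divisors of 58: 1, 2, 29, 58.
Compute 38^d (mod 59) for the divisors d until we hit 1:
38^1 ≡ 38
38^2 ≡ 28
38^29 ≡ 58
38^58 ≡ 1
So ord_59(38) = 58, hence |⟨38⟩| = 58.
[(Z/59Z)^× : ⟨38⟩] = 58/58 = 1.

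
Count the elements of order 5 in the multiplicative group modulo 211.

4

φ(211) = 211 − 1 = 210 = 2 · 3 · 5 · 7.
In a cyclic group of order 210, there are φ(d) elements of order d for each divisor d of 210, and zero for non-divisors.
5 | 210, and φ(5) = 5 − 1 = 4.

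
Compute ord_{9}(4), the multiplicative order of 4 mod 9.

Since 4 ∈ (Z/9Z)^×, its order divides φ(9) = φ(3^2) = 3·(3−1) = 6 = 2 · 3.
Divisors of 6: 1, 2, 3, 6.
Check 4^d mod 9 for each divisor in increasing order:
4^1 ≡ 4
4^2 ≡ 7
4^3 ≡ 1
Therefore the multiplicative order of 4 modulo 9 is 3.

3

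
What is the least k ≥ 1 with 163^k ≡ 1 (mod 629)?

By Lagrange's theorem, ord_629(163) divides φ(629) = φ(17·37) = (17−1)·(37−1) = 16·36 = 576 = 2^6 · 3^2.
Divisors of 576: 1, 2, 3, 4, 6, 8, 9, 12, 16, 18, 24, 32, 36, 48, 64, 72, 96, 144, 192, 288, 576.
Compute 163^d (mod 629) for the divisors d until we hit 1:
163^1 ≡ 163
163^2 ≡ 151
163^3 ≡ 82
163^4 ≡ 157
163^6 ≡ 434
163^8 ≡ 118
163^9 ≡ 364
163^12 ≡ 285
163^16 ≡ 86
163^18 ≡ 406
163^24 ≡ 84
163^32 ≡ 477
163^36 ≡ 38
163^48 ≡ 137
163^64 ≡ 460
163^72 ≡ 186
163^96 ≡ 528
163^144 ≡ 1
Hence ord(163) = 144.

144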